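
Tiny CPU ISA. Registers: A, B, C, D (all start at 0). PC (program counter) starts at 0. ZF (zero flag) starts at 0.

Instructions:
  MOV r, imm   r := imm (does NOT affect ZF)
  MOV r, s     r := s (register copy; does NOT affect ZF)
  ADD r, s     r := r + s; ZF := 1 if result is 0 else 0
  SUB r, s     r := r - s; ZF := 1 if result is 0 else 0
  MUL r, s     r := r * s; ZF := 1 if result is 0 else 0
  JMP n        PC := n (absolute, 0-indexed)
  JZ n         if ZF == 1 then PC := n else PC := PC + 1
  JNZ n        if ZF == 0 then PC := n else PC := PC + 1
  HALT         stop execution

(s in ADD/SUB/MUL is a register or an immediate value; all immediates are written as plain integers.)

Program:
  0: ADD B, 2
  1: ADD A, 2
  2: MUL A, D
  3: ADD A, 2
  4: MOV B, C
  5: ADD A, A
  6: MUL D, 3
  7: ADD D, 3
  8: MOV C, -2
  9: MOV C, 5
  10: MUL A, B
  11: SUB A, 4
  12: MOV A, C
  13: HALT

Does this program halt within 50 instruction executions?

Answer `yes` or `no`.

Step 1: PC=0 exec 'ADD B, 2'. After: A=0 B=2 C=0 D=0 ZF=0 PC=1
Step 2: PC=1 exec 'ADD A, 2'. After: A=2 B=2 C=0 D=0 ZF=0 PC=2
Step 3: PC=2 exec 'MUL A, D'. After: A=0 B=2 C=0 D=0 ZF=1 PC=3
Step 4: PC=3 exec 'ADD A, 2'. After: A=2 B=2 C=0 D=0 ZF=0 PC=4
Step 5: PC=4 exec 'MOV B, C'. After: A=2 B=0 C=0 D=0 ZF=0 PC=5
Step 6: PC=5 exec 'ADD A, A'. After: A=4 B=0 C=0 D=0 ZF=0 PC=6
Step 7: PC=6 exec 'MUL D, 3'. After: A=4 B=0 C=0 D=0 ZF=1 PC=7
Step 8: PC=7 exec 'ADD D, 3'. After: A=4 B=0 C=0 D=3 ZF=0 PC=8
Step 9: PC=8 exec 'MOV C, -2'. After: A=4 B=0 C=-2 D=3 ZF=0 PC=9
Step 10: PC=9 exec 'MOV C, 5'. After: A=4 B=0 C=5 D=3 ZF=0 PC=10
Step 11: PC=10 exec 'MUL A, B'. After: A=0 B=0 C=5 D=3 ZF=1 PC=11
Step 12: PC=11 exec 'SUB A, 4'. After: A=-4 B=0 C=5 D=3 ZF=0 PC=12
Step 13: PC=12 exec 'MOV A, C'. After: A=5 B=0 C=5 D=3 ZF=0 PC=13
Step 14: PC=13 exec 'HALT'. After: A=5 B=0 C=5 D=3 ZF=0 PC=13 HALTED

Answer: yes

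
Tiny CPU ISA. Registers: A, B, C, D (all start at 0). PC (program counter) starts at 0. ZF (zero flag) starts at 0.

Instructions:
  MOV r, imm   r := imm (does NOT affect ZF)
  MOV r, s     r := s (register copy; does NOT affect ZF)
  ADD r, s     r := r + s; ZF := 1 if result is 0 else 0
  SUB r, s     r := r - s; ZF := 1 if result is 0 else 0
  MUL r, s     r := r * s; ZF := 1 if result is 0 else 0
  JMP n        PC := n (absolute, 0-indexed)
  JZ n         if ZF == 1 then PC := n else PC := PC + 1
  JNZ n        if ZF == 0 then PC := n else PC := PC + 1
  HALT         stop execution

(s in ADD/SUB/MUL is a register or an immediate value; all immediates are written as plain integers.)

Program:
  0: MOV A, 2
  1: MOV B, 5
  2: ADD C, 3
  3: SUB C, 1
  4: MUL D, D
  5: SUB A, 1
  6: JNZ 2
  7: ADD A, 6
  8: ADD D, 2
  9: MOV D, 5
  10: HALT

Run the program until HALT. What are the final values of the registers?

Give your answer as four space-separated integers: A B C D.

Answer: 6 5 4 5

Derivation:
Step 1: PC=0 exec 'MOV A, 2'. After: A=2 B=0 C=0 D=0 ZF=0 PC=1
Step 2: PC=1 exec 'MOV B, 5'. After: A=2 B=5 C=0 D=0 ZF=0 PC=2
Step 3: PC=2 exec 'ADD C, 3'. After: A=2 B=5 C=3 D=0 ZF=0 PC=3
Step 4: PC=3 exec 'SUB C, 1'. After: A=2 B=5 C=2 D=0 ZF=0 PC=4
Step 5: PC=4 exec 'MUL D, D'. After: A=2 B=5 C=2 D=0 ZF=1 PC=5
Step 6: PC=5 exec 'SUB A, 1'. After: A=1 B=5 C=2 D=0 ZF=0 PC=6
Step 7: PC=6 exec 'JNZ 2'. After: A=1 B=5 C=2 D=0 ZF=0 PC=2
Step 8: PC=2 exec 'ADD C, 3'. After: A=1 B=5 C=5 D=0 ZF=0 PC=3
Step 9: PC=3 exec 'SUB C, 1'. After: A=1 B=5 C=4 D=0 ZF=0 PC=4
Step 10: PC=4 exec 'MUL D, D'. After: A=1 B=5 C=4 D=0 ZF=1 PC=5
Step 11: PC=5 exec 'SUB A, 1'. After: A=0 B=5 C=4 D=0 ZF=1 PC=6
Step 12: PC=6 exec 'JNZ 2'. After: A=0 B=5 C=4 D=0 ZF=1 PC=7
Step 13: PC=7 exec 'ADD A, 6'. After: A=6 B=5 C=4 D=0 ZF=0 PC=8
Step 14: PC=8 exec 'ADD D, 2'. After: A=6 B=5 C=4 D=2 ZF=0 PC=9
Step 15: PC=9 exec 'MOV D, 5'. After: A=6 B=5 C=4 D=5 ZF=0 PC=10
Step 16: PC=10 exec 'HALT'. After: A=6 B=5 C=4 D=5 ZF=0 PC=10 HALTED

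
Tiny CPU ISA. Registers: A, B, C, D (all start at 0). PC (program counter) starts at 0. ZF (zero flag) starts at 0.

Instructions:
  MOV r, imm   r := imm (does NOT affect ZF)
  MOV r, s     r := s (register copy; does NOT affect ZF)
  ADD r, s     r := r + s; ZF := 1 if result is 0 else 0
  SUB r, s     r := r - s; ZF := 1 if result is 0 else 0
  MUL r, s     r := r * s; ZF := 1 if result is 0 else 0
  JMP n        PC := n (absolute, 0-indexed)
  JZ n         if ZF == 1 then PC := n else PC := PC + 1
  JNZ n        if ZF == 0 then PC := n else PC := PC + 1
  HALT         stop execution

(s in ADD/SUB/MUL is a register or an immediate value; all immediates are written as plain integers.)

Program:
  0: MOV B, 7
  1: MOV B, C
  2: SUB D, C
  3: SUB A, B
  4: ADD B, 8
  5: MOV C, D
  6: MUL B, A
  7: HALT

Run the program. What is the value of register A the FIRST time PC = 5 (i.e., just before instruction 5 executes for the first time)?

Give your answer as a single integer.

Step 1: PC=0 exec 'MOV B, 7'. After: A=0 B=7 C=0 D=0 ZF=0 PC=1
Step 2: PC=1 exec 'MOV B, C'. After: A=0 B=0 C=0 D=0 ZF=0 PC=2
Step 3: PC=2 exec 'SUB D, C'. After: A=0 B=0 C=0 D=0 ZF=1 PC=3
Step 4: PC=3 exec 'SUB A, B'. After: A=0 B=0 C=0 D=0 ZF=1 PC=4
Step 5: PC=4 exec 'ADD B, 8'. After: A=0 B=8 C=0 D=0 ZF=0 PC=5
First time PC=5: A=0

0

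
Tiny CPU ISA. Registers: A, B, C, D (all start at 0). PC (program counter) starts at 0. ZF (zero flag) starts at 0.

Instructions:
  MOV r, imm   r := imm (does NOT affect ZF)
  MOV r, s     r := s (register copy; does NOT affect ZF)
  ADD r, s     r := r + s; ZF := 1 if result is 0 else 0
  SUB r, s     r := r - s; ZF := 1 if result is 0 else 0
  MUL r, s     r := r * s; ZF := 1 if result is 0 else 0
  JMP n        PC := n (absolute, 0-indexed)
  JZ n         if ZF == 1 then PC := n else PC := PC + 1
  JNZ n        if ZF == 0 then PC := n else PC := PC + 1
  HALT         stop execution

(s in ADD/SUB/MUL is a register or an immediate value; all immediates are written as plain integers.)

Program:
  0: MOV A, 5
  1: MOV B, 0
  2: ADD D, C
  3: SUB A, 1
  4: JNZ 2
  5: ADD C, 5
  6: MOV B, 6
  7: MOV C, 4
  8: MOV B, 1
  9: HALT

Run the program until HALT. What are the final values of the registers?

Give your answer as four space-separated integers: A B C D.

Step 1: PC=0 exec 'MOV A, 5'. After: A=5 B=0 C=0 D=0 ZF=0 PC=1
Step 2: PC=1 exec 'MOV B, 0'. After: A=5 B=0 C=0 D=0 ZF=0 PC=2
Step 3: PC=2 exec 'ADD D, C'. After: A=5 B=0 C=0 D=0 ZF=1 PC=3
Step 4: PC=3 exec 'SUB A, 1'. After: A=4 B=0 C=0 D=0 ZF=0 PC=4
Step 5: PC=4 exec 'JNZ 2'. After: A=4 B=0 C=0 D=0 ZF=0 PC=2
Step 6: PC=2 exec 'ADD D, C'. After: A=4 B=0 C=0 D=0 ZF=1 PC=3
Step 7: PC=3 exec 'SUB A, 1'. After: A=3 B=0 C=0 D=0 ZF=0 PC=4
Step 8: PC=4 exec 'JNZ 2'. After: A=3 B=0 C=0 D=0 ZF=0 PC=2
Step 9: PC=2 exec 'ADD D, C'. After: A=3 B=0 C=0 D=0 ZF=1 PC=3
Step 10: PC=3 exec 'SUB A, 1'. After: A=2 B=0 C=0 D=0 ZF=0 PC=4
Step 11: PC=4 exec 'JNZ 2'. After: A=2 B=0 C=0 D=0 ZF=0 PC=2
Step 12: PC=2 exec 'ADD D, C'. After: A=2 B=0 C=0 D=0 ZF=1 PC=3
Step 13: PC=3 exec 'SUB A, 1'. After: A=1 B=0 C=0 D=0 ZF=0 PC=4
Step 14: PC=4 exec 'JNZ 2'. After: A=1 B=0 C=0 D=0 ZF=0 PC=2
Step 15: PC=2 exec 'ADD D, C'. After: A=1 B=0 C=0 D=0 ZF=1 PC=3
Step 16: PC=3 exec 'SUB A, 1'. After: A=0 B=0 C=0 D=0 ZF=1 PC=4
Step 17: PC=4 exec 'JNZ 2'. After: A=0 B=0 C=0 D=0 ZF=1 PC=5
Step 18: PC=5 exec 'ADD C, 5'. After: A=0 B=0 C=5 D=0 ZF=0 PC=6
Step 19: PC=6 exec 'MOV B, 6'. After: A=0 B=6 C=5 D=0 ZF=0 PC=7
Step 20: PC=7 exec 'MOV C, 4'. After: A=0 B=6 C=4 D=0 ZF=0 PC=8
Step 21: PC=8 exec 'MOV B, 1'. After: A=0 B=1 C=4 D=0 ZF=0 PC=9
Step 22: PC=9 exec 'HALT'. After: A=0 B=1 C=4 D=0 ZF=0 PC=9 HALTED

Answer: 0 1 4 0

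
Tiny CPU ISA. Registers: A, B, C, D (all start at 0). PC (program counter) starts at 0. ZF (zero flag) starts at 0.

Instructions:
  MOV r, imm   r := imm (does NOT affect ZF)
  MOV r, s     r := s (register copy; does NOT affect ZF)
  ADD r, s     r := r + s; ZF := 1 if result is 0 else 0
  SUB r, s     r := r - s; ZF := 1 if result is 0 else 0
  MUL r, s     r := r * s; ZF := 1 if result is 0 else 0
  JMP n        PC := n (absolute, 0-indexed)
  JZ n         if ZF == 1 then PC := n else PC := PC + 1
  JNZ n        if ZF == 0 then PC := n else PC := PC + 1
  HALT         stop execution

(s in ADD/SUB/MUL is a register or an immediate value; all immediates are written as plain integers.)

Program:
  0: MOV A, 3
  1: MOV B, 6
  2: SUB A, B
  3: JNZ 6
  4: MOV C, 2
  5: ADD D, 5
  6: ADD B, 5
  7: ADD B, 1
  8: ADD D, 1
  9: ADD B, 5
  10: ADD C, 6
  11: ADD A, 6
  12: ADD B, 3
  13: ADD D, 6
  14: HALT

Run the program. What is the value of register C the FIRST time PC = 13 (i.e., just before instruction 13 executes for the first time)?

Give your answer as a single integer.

Step 1: PC=0 exec 'MOV A, 3'. After: A=3 B=0 C=0 D=0 ZF=0 PC=1
Step 2: PC=1 exec 'MOV B, 6'. After: A=3 B=6 C=0 D=0 ZF=0 PC=2
Step 3: PC=2 exec 'SUB A, B'. After: A=-3 B=6 C=0 D=0 ZF=0 PC=3
Step 4: PC=3 exec 'JNZ 6'. After: A=-3 B=6 C=0 D=0 ZF=0 PC=6
Step 5: PC=6 exec 'ADD B, 5'. After: A=-3 B=11 C=0 D=0 ZF=0 PC=7
Step 6: PC=7 exec 'ADD B, 1'. After: A=-3 B=12 C=0 D=0 ZF=0 PC=8
Step 7: PC=8 exec 'ADD D, 1'. After: A=-3 B=12 C=0 D=1 ZF=0 PC=9
Step 8: PC=9 exec 'ADD B, 5'. After: A=-3 B=17 C=0 D=1 ZF=0 PC=10
Step 9: PC=10 exec 'ADD C, 6'. After: A=-3 B=17 C=6 D=1 ZF=0 PC=11
Step 10: PC=11 exec 'ADD A, 6'. After: A=3 B=17 C=6 D=1 ZF=0 PC=12
Step 11: PC=12 exec 'ADD B, 3'. After: A=3 B=20 C=6 D=1 ZF=0 PC=13
First time PC=13: C=6

6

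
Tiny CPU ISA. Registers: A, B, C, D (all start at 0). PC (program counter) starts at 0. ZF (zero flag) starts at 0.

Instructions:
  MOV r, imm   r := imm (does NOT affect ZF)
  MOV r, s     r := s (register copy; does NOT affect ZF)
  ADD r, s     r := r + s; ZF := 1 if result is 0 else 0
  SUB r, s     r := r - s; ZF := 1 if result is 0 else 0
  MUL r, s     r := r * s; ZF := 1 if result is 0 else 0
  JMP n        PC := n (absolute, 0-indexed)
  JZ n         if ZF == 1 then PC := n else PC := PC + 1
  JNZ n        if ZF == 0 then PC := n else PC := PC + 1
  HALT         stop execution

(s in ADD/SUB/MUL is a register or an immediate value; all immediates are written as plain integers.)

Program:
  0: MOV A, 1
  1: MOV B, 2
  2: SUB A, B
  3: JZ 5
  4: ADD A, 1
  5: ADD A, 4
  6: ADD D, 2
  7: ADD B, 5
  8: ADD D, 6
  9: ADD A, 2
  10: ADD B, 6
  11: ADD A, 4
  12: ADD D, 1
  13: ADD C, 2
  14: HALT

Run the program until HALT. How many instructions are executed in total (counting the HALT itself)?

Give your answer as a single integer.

Step 1: PC=0 exec 'MOV A, 1'. After: A=1 B=0 C=0 D=0 ZF=0 PC=1
Step 2: PC=1 exec 'MOV B, 2'. After: A=1 B=2 C=0 D=0 ZF=0 PC=2
Step 3: PC=2 exec 'SUB A, B'. After: A=-1 B=2 C=0 D=0 ZF=0 PC=3
Step 4: PC=3 exec 'JZ 5'. After: A=-1 B=2 C=0 D=0 ZF=0 PC=4
Step 5: PC=4 exec 'ADD A, 1'. After: A=0 B=2 C=0 D=0 ZF=1 PC=5
Step 6: PC=5 exec 'ADD A, 4'. After: A=4 B=2 C=0 D=0 ZF=0 PC=6
Step 7: PC=6 exec 'ADD D, 2'. After: A=4 B=2 C=0 D=2 ZF=0 PC=7
Step 8: PC=7 exec 'ADD B, 5'. After: A=4 B=7 C=0 D=2 ZF=0 PC=8
Step 9: PC=8 exec 'ADD D, 6'. After: A=4 B=7 C=0 D=8 ZF=0 PC=9
Step 10: PC=9 exec 'ADD A, 2'. After: A=6 B=7 C=0 D=8 ZF=0 PC=10
Step 11: PC=10 exec 'ADD B, 6'. After: A=6 B=13 C=0 D=8 ZF=0 PC=11
Step 12: PC=11 exec 'ADD A, 4'. After: A=10 B=13 C=0 D=8 ZF=0 PC=12
Step 13: PC=12 exec 'ADD D, 1'. After: A=10 B=13 C=0 D=9 ZF=0 PC=13
Step 14: PC=13 exec 'ADD C, 2'. After: A=10 B=13 C=2 D=9 ZF=0 PC=14
Step 15: PC=14 exec 'HALT'. After: A=10 B=13 C=2 D=9 ZF=0 PC=14 HALTED
Total instructions executed: 15

Answer: 15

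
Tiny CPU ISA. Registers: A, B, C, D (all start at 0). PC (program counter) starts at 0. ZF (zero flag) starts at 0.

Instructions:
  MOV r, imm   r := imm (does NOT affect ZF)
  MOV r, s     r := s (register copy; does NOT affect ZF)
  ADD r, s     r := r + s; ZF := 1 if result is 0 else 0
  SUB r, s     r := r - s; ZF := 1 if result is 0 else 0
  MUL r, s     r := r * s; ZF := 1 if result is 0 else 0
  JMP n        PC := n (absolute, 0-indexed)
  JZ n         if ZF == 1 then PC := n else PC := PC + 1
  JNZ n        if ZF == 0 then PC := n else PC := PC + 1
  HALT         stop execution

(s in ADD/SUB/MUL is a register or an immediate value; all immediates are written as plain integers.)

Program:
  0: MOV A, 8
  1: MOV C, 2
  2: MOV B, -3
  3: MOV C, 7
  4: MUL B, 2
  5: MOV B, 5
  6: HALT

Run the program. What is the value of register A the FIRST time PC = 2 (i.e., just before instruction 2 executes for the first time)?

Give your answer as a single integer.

Step 1: PC=0 exec 'MOV A, 8'. After: A=8 B=0 C=0 D=0 ZF=0 PC=1
Step 2: PC=1 exec 'MOV C, 2'. After: A=8 B=0 C=2 D=0 ZF=0 PC=2
First time PC=2: A=8

8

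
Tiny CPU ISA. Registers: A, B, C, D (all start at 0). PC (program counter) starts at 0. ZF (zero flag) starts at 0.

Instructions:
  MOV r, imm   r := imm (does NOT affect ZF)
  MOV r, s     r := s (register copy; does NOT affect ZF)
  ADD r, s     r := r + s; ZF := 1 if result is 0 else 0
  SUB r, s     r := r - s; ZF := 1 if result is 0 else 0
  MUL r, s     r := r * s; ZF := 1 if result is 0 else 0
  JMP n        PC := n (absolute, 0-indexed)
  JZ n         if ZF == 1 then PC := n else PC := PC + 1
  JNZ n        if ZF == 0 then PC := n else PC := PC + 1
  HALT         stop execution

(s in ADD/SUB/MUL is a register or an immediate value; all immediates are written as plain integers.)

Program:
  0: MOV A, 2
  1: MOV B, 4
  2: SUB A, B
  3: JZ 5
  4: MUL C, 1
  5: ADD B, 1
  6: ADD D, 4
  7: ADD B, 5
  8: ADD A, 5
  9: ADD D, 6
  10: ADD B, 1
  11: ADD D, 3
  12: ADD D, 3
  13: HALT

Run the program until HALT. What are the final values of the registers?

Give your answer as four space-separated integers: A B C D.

Answer: 3 11 0 16

Derivation:
Step 1: PC=0 exec 'MOV A, 2'. After: A=2 B=0 C=0 D=0 ZF=0 PC=1
Step 2: PC=1 exec 'MOV B, 4'. After: A=2 B=4 C=0 D=0 ZF=0 PC=2
Step 3: PC=2 exec 'SUB A, B'. After: A=-2 B=4 C=0 D=0 ZF=0 PC=3
Step 4: PC=3 exec 'JZ 5'. After: A=-2 B=4 C=0 D=0 ZF=0 PC=4
Step 5: PC=4 exec 'MUL C, 1'. After: A=-2 B=4 C=0 D=0 ZF=1 PC=5
Step 6: PC=5 exec 'ADD B, 1'. After: A=-2 B=5 C=0 D=0 ZF=0 PC=6
Step 7: PC=6 exec 'ADD D, 4'. After: A=-2 B=5 C=0 D=4 ZF=0 PC=7
Step 8: PC=7 exec 'ADD B, 5'. After: A=-2 B=10 C=0 D=4 ZF=0 PC=8
Step 9: PC=8 exec 'ADD A, 5'. After: A=3 B=10 C=0 D=4 ZF=0 PC=9
Step 10: PC=9 exec 'ADD D, 6'. After: A=3 B=10 C=0 D=10 ZF=0 PC=10
Step 11: PC=10 exec 'ADD B, 1'. After: A=3 B=11 C=0 D=10 ZF=0 PC=11
Step 12: PC=11 exec 'ADD D, 3'. After: A=3 B=11 C=0 D=13 ZF=0 PC=12
Step 13: PC=12 exec 'ADD D, 3'. After: A=3 B=11 C=0 D=16 ZF=0 PC=13
Step 14: PC=13 exec 'HALT'. After: A=3 B=11 C=0 D=16 ZF=0 PC=13 HALTED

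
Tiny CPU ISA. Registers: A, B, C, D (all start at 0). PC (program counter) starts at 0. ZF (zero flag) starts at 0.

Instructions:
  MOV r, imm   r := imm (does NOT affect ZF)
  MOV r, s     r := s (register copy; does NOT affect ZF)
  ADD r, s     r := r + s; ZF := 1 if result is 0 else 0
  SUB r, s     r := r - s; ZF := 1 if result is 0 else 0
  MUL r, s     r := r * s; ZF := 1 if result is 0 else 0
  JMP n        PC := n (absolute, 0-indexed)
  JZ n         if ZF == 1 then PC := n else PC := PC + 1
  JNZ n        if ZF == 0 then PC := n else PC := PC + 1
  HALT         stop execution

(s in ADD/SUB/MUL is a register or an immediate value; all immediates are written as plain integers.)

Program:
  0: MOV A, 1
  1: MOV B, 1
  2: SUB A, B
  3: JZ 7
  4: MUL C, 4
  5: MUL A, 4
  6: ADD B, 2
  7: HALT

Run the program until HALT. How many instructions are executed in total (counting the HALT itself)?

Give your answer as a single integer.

Step 1: PC=0 exec 'MOV A, 1'. After: A=1 B=0 C=0 D=0 ZF=0 PC=1
Step 2: PC=1 exec 'MOV B, 1'. After: A=1 B=1 C=0 D=0 ZF=0 PC=2
Step 3: PC=2 exec 'SUB A, B'. After: A=0 B=1 C=0 D=0 ZF=1 PC=3
Step 4: PC=3 exec 'JZ 7'. After: A=0 B=1 C=0 D=0 ZF=1 PC=7
Step 5: PC=7 exec 'HALT'. After: A=0 B=1 C=0 D=0 ZF=1 PC=7 HALTED
Total instructions executed: 5

Answer: 5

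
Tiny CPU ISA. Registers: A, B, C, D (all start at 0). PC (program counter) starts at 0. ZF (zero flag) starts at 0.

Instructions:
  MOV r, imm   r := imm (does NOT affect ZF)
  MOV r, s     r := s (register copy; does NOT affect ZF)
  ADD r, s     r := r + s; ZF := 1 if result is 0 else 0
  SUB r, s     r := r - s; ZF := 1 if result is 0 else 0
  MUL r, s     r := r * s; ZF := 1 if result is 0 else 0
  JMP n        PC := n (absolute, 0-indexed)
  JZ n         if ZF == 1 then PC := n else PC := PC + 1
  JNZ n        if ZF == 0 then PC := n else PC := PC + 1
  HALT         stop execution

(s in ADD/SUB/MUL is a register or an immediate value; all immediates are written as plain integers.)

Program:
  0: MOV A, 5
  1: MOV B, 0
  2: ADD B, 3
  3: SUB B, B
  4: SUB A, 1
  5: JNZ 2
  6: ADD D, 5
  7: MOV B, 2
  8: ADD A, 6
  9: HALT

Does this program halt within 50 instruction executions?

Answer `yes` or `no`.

Answer: yes

Derivation:
Step 1: PC=0 exec 'MOV A, 5'. After: A=5 B=0 C=0 D=0 ZF=0 PC=1
Step 2: PC=1 exec 'MOV B, 0'. After: A=5 B=0 C=0 D=0 ZF=0 PC=2
Step 3: PC=2 exec 'ADD B, 3'. After: A=5 B=3 C=0 D=0 ZF=0 PC=3
Step 4: PC=3 exec 'SUB B, B'. After: A=5 B=0 C=0 D=0 ZF=1 PC=4
Step 5: PC=4 exec 'SUB A, 1'. After: A=4 B=0 C=0 D=0 ZF=0 PC=5
Step 6: PC=5 exec 'JNZ 2'. After: A=4 B=0 C=0 D=0 ZF=0 PC=2
Step 7: PC=2 exec 'ADD B, 3'. After: A=4 B=3 C=0 D=0 ZF=0 PC=3
Step 8: PC=3 exec 'SUB B, B'. After: A=4 B=0 C=0 D=0 ZF=1 PC=4
Step 9: PC=4 exec 'SUB A, 1'. After: A=3 B=0 C=0 D=0 ZF=0 PC=5
Step 10: PC=5 exec 'JNZ 2'. After: A=3 B=0 C=0 D=0 ZF=0 PC=2
Step 11: PC=2 exec 'ADD B, 3'. After: A=3 B=3 C=0 D=0 ZF=0 PC=3
Step 12: PC=3 exec 'SUB B, B'. After: A=3 B=0 C=0 D=0 ZF=1 PC=4
Step 13: PC=4 exec 'SUB A, 1'. After: A=2 B=0 C=0 D=0 ZF=0 PC=5
Step 14: PC=5 exec 'JNZ 2'. After: A=2 B=0 C=0 D=0 ZF=0 PC=2
Step 15: PC=2 exec 'ADD B, 3'. After: A=2 B=3 C=0 D=0 ZF=0 PC=3
Step 16: PC=3 exec 'SUB B, B'. After: A=2 B=0 C=0 D=0 ZF=1 PC=4
Step 17: PC=4 exec 'SUB A, 1'. After: A=1 B=0 C=0 D=0 ZF=0 PC=5
Step 18: PC=5 exec 'JNZ 2'. After: A=1 B=0 C=0 D=0 ZF=0 PC=2
Step 19: PC=2 exec 'ADD B, 3'. After: A=1 B=3 C=0 D=0 ZF=0 PC=3
Step 20: PC=3 exec 'SUB B, B'. After: A=1 B=0 C=0 D=0 ZF=1 PC=4
Step 21: PC=4 exec 'SUB A, 1'. After: A=0 B=0 C=0 D=0 ZF=1 PC=5
Step 22: PC=5 exec 'JNZ 2'. After: A=0 B=0 C=0 D=0 ZF=1 PC=6
Step 23: PC=6 exec 'ADD D, 5'. After: A=0 B=0 C=0 D=5 ZF=0 PC=7
Step 24: PC=7 exec 'MOV B, 2'. After: A=0 B=2 C=0 D=5 ZF=0 PC=8
Step 25: PC=8 exec 'ADD A, 6'. After: A=6 B=2 C=0 D=5 ZF=0 PC=9
Step 26: PC=9 exec 'HALT'. After: A=6 B=2 C=0 D=5 ZF=0 PC=9 HALTED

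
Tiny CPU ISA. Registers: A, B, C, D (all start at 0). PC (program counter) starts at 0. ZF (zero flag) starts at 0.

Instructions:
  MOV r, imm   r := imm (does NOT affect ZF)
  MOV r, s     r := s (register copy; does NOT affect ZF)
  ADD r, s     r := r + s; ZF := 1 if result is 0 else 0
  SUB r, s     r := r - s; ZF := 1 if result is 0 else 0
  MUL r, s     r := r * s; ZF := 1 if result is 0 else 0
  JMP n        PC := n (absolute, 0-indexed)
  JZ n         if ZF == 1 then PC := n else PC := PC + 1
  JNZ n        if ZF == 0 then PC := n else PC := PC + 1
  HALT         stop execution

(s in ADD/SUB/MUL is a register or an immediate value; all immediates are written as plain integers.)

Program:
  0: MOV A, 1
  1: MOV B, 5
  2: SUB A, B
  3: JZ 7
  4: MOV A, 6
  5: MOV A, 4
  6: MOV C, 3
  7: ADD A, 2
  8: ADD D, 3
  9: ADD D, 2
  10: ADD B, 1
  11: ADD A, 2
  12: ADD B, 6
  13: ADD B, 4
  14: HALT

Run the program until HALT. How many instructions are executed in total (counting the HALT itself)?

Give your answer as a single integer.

Answer: 15

Derivation:
Step 1: PC=0 exec 'MOV A, 1'. After: A=1 B=0 C=0 D=0 ZF=0 PC=1
Step 2: PC=1 exec 'MOV B, 5'. After: A=1 B=5 C=0 D=0 ZF=0 PC=2
Step 3: PC=2 exec 'SUB A, B'. After: A=-4 B=5 C=0 D=0 ZF=0 PC=3
Step 4: PC=3 exec 'JZ 7'. After: A=-4 B=5 C=0 D=0 ZF=0 PC=4
Step 5: PC=4 exec 'MOV A, 6'. After: A=6 B=5 C=0 D=0 ZF=0 PC=5
Step 6: PC=5 exec 'MOV A, 4'. After: A=4 B=5 C=0 D=0 ZF=0 PC=6
Step 7: PC=6 exec 'MOV C, 3'. After: A=4 B=5 C=3 D=0 ZF=0 PC=7
Step 8: PC=7 exec 'ADD A, 2'. After: A=6 B=5 C=3 D=0 ZF=0 PC=8
Step 9: PC=8 exec 'ADD D, 3'. After: A=6 B=5 C=3 D=3 ZF=0 PC=9
Step 10: PC=9 exec 'ADD D, 2'. After: A=6 B=5 C=3 D=5 ZF=0 PC=10
Step 11: PC=10 exec 'ADD B, 1'. After: A=6 B=6 C=3 D=5 ZF=0 PC=11
Step 12: PC=11 exec 'ADD A, 2'. After: A=8 B=6 C=3 D=5 ZF=0 PC=12
Step 13: PC=12 exec 'ADD B, 6'. After: A=8 B=12 C=3 D=5 ZF=0 PC=13
Step 14: PC=13 exec 'ADD B, 4'. After: A=8 B=16 C=3 D=5 ZF=0 PC=14
Step 15: PC=14 exec 'HALT'. After: A=8 B=16 C=3 D=5 ZF=0 PC=14 HALTED
Total instructions executed: 15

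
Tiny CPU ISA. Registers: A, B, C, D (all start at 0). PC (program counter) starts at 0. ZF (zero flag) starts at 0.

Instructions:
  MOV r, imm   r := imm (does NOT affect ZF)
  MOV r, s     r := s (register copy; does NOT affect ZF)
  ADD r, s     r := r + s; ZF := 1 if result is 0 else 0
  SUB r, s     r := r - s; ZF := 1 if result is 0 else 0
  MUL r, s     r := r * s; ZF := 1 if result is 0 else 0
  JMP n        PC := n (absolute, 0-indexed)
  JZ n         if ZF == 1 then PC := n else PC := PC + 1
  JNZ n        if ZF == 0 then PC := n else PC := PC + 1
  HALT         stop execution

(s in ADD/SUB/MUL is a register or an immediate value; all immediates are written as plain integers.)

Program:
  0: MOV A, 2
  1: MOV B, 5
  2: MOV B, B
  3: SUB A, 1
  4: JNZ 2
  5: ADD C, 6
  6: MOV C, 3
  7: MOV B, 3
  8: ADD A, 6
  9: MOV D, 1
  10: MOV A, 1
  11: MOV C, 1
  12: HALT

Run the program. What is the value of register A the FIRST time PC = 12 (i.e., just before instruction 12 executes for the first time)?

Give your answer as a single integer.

Step 1: PC=0 exec 'MOV A, 2'. After: A=2 B=0 C=0 D=0 ZF=0 PC=1
Step 2: PC=1 exec 'MOV B, 5'. After: A=2 B=5 C=0 D=0 ZF=0 PC=2
Step 3: PC=2 exec 'MOV B, B'. After: A=2 B=5 C=0 D=0 ZF=0 PC=3
Step 4: PC=3 exec 'SUB A, 1'. After: A=1 B=5 C=0 D=0 ZF=0 PC=4
Step 5: PC=4 exec 'JNZ 2'. After: A=1 B=5 C=0 D=0 ZF=0 PC=2
Step 6: PC=2 exec 'MOV B, B'. After: A=1 B=5 C=0 D=0 ZF=0 PC=3
Step 7: PC=3 exec 'SUB A, 1'. After: A=0 B=5 C=0 D=0 ZF=1 PC=4
Step 8: PC=4 exec 'JNZ 2'. After: A=0 B=5 C=0 D=0 ZF=1 PC=5
Step 9: PC=5 exec 'ADD C, 6'. After: A=0 B=5 C=6 D=0 ZF=0 PC=6
Step 10: PC=6 exec 'MOV C, 3'. After: A=0 B=5 C=3 D=0 ZF=0 PC=7
Step 11: PC=7 exec 'MOV B, 3'. After: A=0 B=3 C=3 D=0 ZF=0 PC=8
Step 12: PC=8 exec 'ADD A, 6'. After: A=6 B=3 C=3 D=0 ZF=0 PC=9
Step 13: PC=9 exec 'MOV D, 1'. After: A=6 B=3 C=3 D=1 ZF=0 PC=10
Step 14: PC=10 exec 'MOV A, 1'. After: A=1 B=3 C=3 D=1 ZF=0 PC=11
Step 15: PC=11 exec 'MOV C, 1'. After: A=1 B=3 C=1 D=1 ZF=0 PC=12
First time PC=12: A=1

1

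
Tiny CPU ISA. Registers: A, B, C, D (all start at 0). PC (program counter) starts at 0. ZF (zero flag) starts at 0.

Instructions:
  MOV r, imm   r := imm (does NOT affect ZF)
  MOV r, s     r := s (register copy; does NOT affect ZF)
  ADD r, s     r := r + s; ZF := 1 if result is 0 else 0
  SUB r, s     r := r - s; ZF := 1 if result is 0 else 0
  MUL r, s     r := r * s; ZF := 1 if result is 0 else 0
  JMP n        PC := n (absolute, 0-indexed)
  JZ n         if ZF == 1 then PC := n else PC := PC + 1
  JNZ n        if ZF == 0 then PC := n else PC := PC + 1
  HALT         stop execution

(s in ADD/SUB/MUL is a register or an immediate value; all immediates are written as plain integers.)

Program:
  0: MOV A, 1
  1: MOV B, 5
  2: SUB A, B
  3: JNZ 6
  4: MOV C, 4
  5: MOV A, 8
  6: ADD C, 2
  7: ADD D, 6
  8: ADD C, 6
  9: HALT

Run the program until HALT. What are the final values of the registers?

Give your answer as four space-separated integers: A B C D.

Answer: -4 5 8 6

Derivation:
Step 1: PC=0 exec 'MOV A, 1'. After: A=1 B=0 C=0 D=0 ZF=0 PC=1
Step 2: PC=1 exec 'MOV B, 5'. After: A=1 B=5 C=0 D=0 ZF=0 PC=2
Step 3: PC=2 exec 'SUB A, B'. After: A=-4 B=5 C=0 D=0 ZF=0 PC=3
Step 4: PC=3 exec 'JNZ 6'. After: A=-4 B=5 C=0 D=0 ZF=0 PC=6
Step 5: PC=6 exec 'ADD C, 2'. After: A=-4 B=5 C=2 D=0 ZF=0 PC=7
Step 6: PC=7 exec 'ADD D, 6'. After: A=-4 B=5 C=2 D=6 ZF=0 PC=8
Step 7: PC=8 exec 'ADD C, 6'. After: A=-4 B=5 C=8 D=6 ZF=0 PC=9
Step 8: PC=9 exec 'HALT'. After: A=-4 B=5 C=8 D=6 ZF=0 PC=9 HALTED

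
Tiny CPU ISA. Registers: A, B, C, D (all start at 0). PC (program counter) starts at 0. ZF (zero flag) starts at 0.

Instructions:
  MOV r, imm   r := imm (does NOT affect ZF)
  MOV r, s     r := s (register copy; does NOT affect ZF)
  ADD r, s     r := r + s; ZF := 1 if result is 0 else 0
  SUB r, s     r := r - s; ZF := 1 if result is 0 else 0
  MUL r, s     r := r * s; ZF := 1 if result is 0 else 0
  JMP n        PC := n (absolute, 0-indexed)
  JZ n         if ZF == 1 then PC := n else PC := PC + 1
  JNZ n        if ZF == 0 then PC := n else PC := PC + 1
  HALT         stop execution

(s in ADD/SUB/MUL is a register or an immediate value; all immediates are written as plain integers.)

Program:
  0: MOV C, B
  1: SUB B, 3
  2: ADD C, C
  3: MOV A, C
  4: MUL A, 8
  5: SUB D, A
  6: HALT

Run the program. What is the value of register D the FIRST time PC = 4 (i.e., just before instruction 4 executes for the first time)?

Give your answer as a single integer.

Step 1: PC=0 exec 'MOV C, B'. After: A=0 B=0 C=0 D=0 ZF=0 PC=1
Step 2: PC=1 exec 'SUB B, 3'. After: A=0 B=-3 C=0 D=0 ZF=0 PC=2
Step 3: PC=2 exec 'ADD C, C'. After: A=0 B=-3 C=0 D=0 ZF=1 PC=3
Step 4: PC=3 exec 'MOV A, C'. After: A=0 B=-3 C=0 D=0 ZF=1 PC=4
First time PC=4: D=0

0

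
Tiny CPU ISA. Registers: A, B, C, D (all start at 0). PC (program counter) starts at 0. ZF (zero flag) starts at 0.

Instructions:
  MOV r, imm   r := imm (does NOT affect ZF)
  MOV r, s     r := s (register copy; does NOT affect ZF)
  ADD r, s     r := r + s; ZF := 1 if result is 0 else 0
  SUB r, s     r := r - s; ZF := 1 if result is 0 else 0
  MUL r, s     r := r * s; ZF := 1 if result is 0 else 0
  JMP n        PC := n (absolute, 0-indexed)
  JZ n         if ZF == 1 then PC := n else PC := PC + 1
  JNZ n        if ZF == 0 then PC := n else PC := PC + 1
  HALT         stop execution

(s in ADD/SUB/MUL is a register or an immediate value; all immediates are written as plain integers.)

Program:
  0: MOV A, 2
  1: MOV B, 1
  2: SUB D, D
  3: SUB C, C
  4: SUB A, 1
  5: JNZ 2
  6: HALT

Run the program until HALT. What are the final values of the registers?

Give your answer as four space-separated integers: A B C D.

Answer: 0 1 0 0

Derivation:
Step 1: PC=0 exec 'MOV A, 2'. After: A=2 B=0 C=0 D=0 ZF=0 PC=1
Step 2: PC=1 exec 'MOV B, 1'. After: A=2 B=1 C=0 D=0 ZF=0 PC=2
Step 3: PC=2 exec 'SUB D, D'. After: A=2 B=1 C=0 D=0 ZF=1 PC=3
Step 4: PC=3 exec 'SUB C, C'. After: A=2 B=1 C=0 D=0 ZF=1 PC=4
Step 5: PC=4 exec 'SUB A, 1'. After: A=1 B=1 C=0 D=0 ZF=0 PC=5
Step 6: PC=5 exec 'JNZ 2'. After: A=1 B=1 C=0 D=0 ZF=0 PC=2
Step 7: PC=2 exec 'SUB D, D'. After: A=1 B=1 C=0 D=0 ZF=1 PC=3
Step 8: PC=3 exec 'SUB C, C'. After: A=1 B=1 C=0 D=0 ZF=1 PC=4
Step 9: PC=4 exec 'SUB A, 1'. After: A=0 B=1 C=0 D=0 ZF=1 PC=5
Step 10: PC=5 exec 'JNZ 2'. After: A=0 B=1 C=0 D=0 ZF=1 PC=6
Step 11: PC=6 exec 'HALT'. After: A=0 B=1 C=0 D=0 ZF=1 PC=6 HALTED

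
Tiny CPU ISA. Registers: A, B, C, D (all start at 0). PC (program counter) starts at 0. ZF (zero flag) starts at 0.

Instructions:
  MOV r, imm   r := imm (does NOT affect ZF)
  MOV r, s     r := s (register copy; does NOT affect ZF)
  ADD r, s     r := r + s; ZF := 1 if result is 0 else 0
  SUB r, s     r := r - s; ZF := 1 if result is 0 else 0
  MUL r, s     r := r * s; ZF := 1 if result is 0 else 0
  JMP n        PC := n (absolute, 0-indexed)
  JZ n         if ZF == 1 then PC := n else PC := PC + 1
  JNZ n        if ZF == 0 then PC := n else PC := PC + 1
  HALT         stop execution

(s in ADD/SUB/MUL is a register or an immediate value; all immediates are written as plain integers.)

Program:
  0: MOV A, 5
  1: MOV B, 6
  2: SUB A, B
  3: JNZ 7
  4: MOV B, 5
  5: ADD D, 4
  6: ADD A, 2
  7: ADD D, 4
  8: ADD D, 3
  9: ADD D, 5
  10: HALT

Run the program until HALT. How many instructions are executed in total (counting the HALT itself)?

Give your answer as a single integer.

Step 1: PC=0 exec 'MOV A, 5'. After: A=5 B=0 C=0 D=0 ZF=0 PC=1
Step 2: PC=1 exec 'MOV B, 6'. After: A=5 B=6 C=0 D=0 ZF=0 PC=2
Step 3: PC=2 exec 'SUB A, B'. After: A=-1 B=6 C=0 D=0 ZF=0 PC=3
Step 4: PC=3 exec 'JNZ 7'. After: A=-1 B=6 C=0 D=0 ZF=0 PC=7
Step 5: PC=7 exec 'ADD D, 4'. After: A=-1 B=6 C=0 D=4 ZF=0 PC=8
Step 6: PC=8 exec 'ADD D, 3'. After: A=-1 B=6 C=0 D=7 ZF=0 PC=9
Step 7: PC=9 exec 'ADD D, 5'. After: A=-1 B=6 C=0 D=12 ZF=0 PC=10
Step 8: PC=10 exec 'HALT'. After: A=-1 B=6 C=0 D=12 ZF=0 PC=10 HALTED
Total instructions executed: 8

Answer: 8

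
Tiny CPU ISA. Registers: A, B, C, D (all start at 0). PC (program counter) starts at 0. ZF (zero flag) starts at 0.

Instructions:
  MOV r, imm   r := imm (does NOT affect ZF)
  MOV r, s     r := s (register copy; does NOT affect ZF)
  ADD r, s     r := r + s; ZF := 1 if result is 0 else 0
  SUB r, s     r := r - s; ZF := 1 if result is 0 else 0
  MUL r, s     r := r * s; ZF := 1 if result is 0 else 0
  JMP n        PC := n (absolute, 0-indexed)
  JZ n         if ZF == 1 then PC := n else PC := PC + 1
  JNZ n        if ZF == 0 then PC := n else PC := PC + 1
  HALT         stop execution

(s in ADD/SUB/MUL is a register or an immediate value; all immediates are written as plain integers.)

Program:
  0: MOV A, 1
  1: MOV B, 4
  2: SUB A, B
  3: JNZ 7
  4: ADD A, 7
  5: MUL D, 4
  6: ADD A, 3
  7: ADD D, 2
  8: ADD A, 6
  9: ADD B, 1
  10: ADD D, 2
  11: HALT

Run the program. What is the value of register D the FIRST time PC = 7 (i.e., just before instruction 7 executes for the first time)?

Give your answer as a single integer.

Step 1: PC=0 exec 'MOV A, 1'. After: A=1 B=0 C=0 D=0 ZF=0 PC=1
Step 2: PC=1 exec 'MOV B, 4'. After: A=1 B=4 C=0 D=0 ZF=0 PC=2
Step 3: PC=2 exec 'SUB A, B'. After: A=-3 B=4 C=0 D=0 ZF=0 PC=3
Step 4: PC=3 exec 'JNZ 7'. After: A=-3 B=4 C=0 D=0 ZF=0 PC=7
First time PC=7: D=0

0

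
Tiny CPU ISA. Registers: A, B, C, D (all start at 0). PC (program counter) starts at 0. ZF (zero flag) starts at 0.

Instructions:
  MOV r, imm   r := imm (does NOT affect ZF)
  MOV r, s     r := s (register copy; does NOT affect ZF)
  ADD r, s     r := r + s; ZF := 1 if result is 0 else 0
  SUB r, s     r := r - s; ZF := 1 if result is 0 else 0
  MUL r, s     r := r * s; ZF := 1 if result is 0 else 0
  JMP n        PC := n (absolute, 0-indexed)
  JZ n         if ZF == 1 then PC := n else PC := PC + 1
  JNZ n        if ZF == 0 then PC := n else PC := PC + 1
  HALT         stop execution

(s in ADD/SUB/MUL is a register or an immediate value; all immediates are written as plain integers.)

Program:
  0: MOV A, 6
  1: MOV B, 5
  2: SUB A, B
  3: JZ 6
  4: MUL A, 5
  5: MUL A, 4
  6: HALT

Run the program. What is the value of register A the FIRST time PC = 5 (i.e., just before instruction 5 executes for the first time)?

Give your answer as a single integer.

Step 1: PC=0 exec 'MOV A, 6'. After: A=6 B=0 C=0 D=0 ZF=0 PC=1
Step 2: PC=1 exec 'MOV B, 5'. After: A=6 B=5 C=0 D=0 ZF=0 PC=2
Step 3: PC=2 exec 'SUB A, B'. After: A=1 B=5 C=0 D=0 ZF=0 PC=3
Step 4: PC=3 exec 'JZ 6'. After: A=1 B=5 C=0 D=0 ZF=0 PC=4
Step 5: PC=4 exec 'MUL A, 5'. After: A=5 B=5 C=0 D=0 ZF=0 PC=5
First time PC=5: A=5

5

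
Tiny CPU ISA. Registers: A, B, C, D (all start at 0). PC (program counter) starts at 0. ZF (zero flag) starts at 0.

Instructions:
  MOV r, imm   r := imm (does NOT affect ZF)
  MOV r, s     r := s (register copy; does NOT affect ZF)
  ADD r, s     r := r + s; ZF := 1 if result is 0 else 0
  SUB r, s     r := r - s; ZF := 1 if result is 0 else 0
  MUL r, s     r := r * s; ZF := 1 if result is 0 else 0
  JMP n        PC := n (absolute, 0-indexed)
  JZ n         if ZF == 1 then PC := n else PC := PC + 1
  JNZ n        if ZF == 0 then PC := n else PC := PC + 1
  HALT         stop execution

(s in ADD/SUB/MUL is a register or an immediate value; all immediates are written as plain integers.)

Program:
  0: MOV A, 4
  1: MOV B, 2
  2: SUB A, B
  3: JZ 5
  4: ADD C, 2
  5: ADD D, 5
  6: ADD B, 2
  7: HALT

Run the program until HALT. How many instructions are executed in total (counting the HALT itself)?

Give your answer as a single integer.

Answer: 8

Derivation:
Step 1: PC=0 exec 'MOV A, 4'. After: A=4 B=0 C=0 D=0 ZF=0 PC=1
Step 2: PC=1 exec 'MOV B, 2'. After: A=4 B=2 C=0 D=0 ZF=0 PC=2
Step 3: PC=2 exec 'SUB A, B'. After: A=2 B=2 C=0 D=0 ZF=0 PC=3
Step 4: PC=3 exec 'JZ 5'. After: A=2 B=2 C=0 D=0 ZF=0 PC=4
Step 5: PC=4 exec 'ADD C, 2'. After: A=2 B=2 C=2 D=0 ZF=0 PC=5
Step 6: PC=5 exec 'ADD D, 5'. After: A=2 B=2 C=2 D=5 ZF=0 PC=6
Step 7: PC=6 exec 'ADD B, 2'. After: A=2 B=4 C=2 D=5 ZF=0 PC=7
Step 8: PC=7 exec 'HALT'. After: A=2 B=4 C=2 D=5 ZF=0 PC=7 HALTED
Total instructions executed: 8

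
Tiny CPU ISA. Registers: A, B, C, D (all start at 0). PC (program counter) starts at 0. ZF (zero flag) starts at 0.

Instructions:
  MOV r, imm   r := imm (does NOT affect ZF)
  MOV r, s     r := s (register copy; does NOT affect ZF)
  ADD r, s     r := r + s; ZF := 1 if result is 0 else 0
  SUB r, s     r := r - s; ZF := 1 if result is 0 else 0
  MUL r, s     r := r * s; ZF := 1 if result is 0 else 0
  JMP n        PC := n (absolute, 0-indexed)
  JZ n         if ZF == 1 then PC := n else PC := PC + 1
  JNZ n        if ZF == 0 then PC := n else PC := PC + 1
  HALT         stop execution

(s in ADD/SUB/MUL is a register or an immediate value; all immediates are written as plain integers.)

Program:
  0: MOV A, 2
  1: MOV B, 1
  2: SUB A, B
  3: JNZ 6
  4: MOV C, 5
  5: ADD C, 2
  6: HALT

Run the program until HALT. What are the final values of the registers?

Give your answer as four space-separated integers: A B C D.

Answer: 1 1 0 0

Derivation:
Step 1: PC=0 exec 'MOV A, 2'. After: A=2 B=0 C=0 D=0 ZF=0 PC=1
Step 2: PC=1 exec 'MOV B, 1'. After: A=2 B=1 C=0 D=0 ZF=0 PC=2
Step 3: PC=2 exec 'SUB A, B'. After: A=1 B=1 C=0 D=0 ZF=0 PC=3
Step 4: PC=3 exec 'JNZ 6'. After: A=1 B=1 C=0 D=0 ZF=0 PC=6
Step 5: PC=6 exec 'HALT'. After: A=1 B=1 C=0 D=0 ZF=0 PC=6 HALTED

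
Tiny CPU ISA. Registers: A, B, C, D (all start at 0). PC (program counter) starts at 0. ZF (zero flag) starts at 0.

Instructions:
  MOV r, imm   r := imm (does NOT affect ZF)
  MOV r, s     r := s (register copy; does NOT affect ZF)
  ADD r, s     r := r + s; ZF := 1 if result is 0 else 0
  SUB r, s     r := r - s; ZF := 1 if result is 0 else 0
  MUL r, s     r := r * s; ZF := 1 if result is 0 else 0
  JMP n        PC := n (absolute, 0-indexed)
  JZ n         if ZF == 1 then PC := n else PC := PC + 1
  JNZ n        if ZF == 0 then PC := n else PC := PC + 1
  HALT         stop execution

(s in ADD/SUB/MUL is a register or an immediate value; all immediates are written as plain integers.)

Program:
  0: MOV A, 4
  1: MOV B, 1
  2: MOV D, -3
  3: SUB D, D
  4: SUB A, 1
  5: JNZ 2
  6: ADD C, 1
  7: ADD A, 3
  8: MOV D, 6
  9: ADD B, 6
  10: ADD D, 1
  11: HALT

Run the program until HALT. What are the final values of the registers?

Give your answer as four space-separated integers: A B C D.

Step 1: PC=0 exec 'MOV A, 4'. After: A=4 B=0 C=0 D=0 ZF=0 PC=1
Step 2: PC=1 exec 'MOV B, 1'. After: A=4 B=1 C=0 D=0 ZF=0 PC=2
Step 3: PC=2 exec 'MOV D, -3'. After: A=4 B=1 C=0 D=-3 ZF=0 PC=3
Step 4: PC=3 exec 'SUB D, D'. After: A=4 B=1 C=0 D=0 ZF=1 PC=4
Step 5: PC=4 exec 'SUB A, 1'. After: A=3 B=1 C=0 D=0 ZF=0 PC=5
Step 6: PC=5 exec 'JNZ 2'. After: A=3 B=1 C=0 D=0 ZF=0 PC=2
Step 7: PC=2 exec 'MOV D, -3'. After: A=3 B=1 C=0 D=-3 ZF=0 PC=3
Step 8: PC=3 exec 'SUB D, D'. After: A=3 B=1 C=0 D=0 ZF=1 PC=4
Step 9: PC=4 exec 'SUB A, 1'. After: A=2 B=1 C=0 D=0 ZF=0 PC=5
Step 10: PC=5 exec 'JNZ 2'. After: A=2 B=1 C=0 D=0 ZF=0 PC=2
Step 11: PC=2 exec 'MOV D, -3'. After: A=2 B=1 C=0 D=-3 ZF=0 PC=3
Step 12: PC=3 exec 'SUB D, D'. After: A=2 B=1 C=0 D=0 ZF=1 PC=4
Step 13: PC=4 exec 'SUB A, 1'. After: A=1 B=1 C=0 D=0 ZF=0 PC=5
Step 14: PC=5 exec 'JNZ 2'. After: A=1 B=1 C=0 D=0 ZF=0 PC=2
Step 15: PC=2 exec 'MOV D, -3'. After: A=1 B=1 C=0 D=-3 ZF=0 PC=3
Step 16: PC=3 exec 'SUB D, D'. After: A=1 B=1 C=0 D=0 ZF=1 PC=4
Step 17: PC=4 exec 'SUB A, 1'. After: A=0 B=1 C=0 D=0 ZF=1 PC=5
Step 18: PC=5 exec 'JNZ 2'. After: A=0 B=1 C=0 D=0 ZF=1 PC=6
Step 19: PC=6 exec 'ADD C, 1'. After: A=0 B=1 C=1 D=0 ZF=0 PC=7
Step 20: PC=7 exec 'ADD A, 3'. After: A=3 B=1 C=1 D=0 ZF=0 PC=8
Step 21: PC=8 exec 'MOV D, 6'. After: A=3 B=1 C=1 D=6 ZF=0 PC=9
Step 22: PC=9 exec 'ADD B, 6'. After: A=3 B=7 C=1 D=6 ZF=0 PC=10
Step 23: PC=10 exec 'ADD D, 1'. After: A=3 B=7 C=1 D=7 ZF=0 PC=11
Step 24: PC=11 exec 'HALT'. After: A=3 B=7 C=1 D=7 ZF=0 PC=11 HALTED

Answer: 3 7 1 7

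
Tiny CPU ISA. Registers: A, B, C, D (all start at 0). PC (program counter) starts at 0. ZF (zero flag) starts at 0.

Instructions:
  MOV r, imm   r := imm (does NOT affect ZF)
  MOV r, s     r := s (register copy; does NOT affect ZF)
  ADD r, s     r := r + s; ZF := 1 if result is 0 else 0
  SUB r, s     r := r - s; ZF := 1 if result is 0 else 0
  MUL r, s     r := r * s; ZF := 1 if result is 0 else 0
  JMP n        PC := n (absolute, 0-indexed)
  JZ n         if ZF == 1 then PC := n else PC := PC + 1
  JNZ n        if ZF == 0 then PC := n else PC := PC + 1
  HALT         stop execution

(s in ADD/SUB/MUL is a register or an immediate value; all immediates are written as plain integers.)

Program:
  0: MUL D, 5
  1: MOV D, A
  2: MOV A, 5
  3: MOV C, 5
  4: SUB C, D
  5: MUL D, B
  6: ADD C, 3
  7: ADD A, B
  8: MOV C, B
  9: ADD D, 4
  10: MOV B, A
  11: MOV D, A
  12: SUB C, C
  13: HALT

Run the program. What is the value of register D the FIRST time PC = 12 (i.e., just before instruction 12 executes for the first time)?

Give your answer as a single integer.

Step 1: PC=0 exec 'MUL D, 5'. After: A=0 B=0 C=0 D=0 ZF=1 PC=1
Step 2: PC=1 exec 'MOV D, A'. After: A=0 B=0 C=0 D=0 ZF=1 PC=2
Step 3: PC=2 exec 'MOV A, 5'. After: A=5 B=0 C=0 D=0 ZF=1 PC=3
Step 4: PC=3 exec 'MOV C, 5'. After: A=5 B=0 C=5 D=0 ZF=1 PC=4
Step 5: PC=4 exec 'SUB C, D'. After: A=5 B=0 C=5 D=0 ZF=0 PC=5
Step 6: PC=5 exec 'MUL D, B'. After: A=5 B=0 C=5 D=0 ZF=1 PC=6
Step 7: PC=6 exec 'ADD C, 3'. After: A=5 B=0 C=8 D=0 ZF=0 PC=7
Step 8: PC=7 exec 'ADD A, B'. After: A=5 B=0 C=8 D=0 ZF=0 PC=8
Step 9: PC=8 exec 'MOV C, B'. After: A=5 B=0 C=0 D=0 ZF=0 PC=9
Step 10: PC=9 exec 'ADD D, 4'. After: A=5 B=0 C=0 D=4 ZF=0 PC=10
Step 11: PC=10 exec 'MOV B, A'. After: A=5 B=5 C=0 D=4 ZF=0 PC=11
Step 12: PC=11 exec 'MOV D, A'. After: A=5 B=5 C=0 D=5 ZF=0 PC=12
First time PC=12: D=5

5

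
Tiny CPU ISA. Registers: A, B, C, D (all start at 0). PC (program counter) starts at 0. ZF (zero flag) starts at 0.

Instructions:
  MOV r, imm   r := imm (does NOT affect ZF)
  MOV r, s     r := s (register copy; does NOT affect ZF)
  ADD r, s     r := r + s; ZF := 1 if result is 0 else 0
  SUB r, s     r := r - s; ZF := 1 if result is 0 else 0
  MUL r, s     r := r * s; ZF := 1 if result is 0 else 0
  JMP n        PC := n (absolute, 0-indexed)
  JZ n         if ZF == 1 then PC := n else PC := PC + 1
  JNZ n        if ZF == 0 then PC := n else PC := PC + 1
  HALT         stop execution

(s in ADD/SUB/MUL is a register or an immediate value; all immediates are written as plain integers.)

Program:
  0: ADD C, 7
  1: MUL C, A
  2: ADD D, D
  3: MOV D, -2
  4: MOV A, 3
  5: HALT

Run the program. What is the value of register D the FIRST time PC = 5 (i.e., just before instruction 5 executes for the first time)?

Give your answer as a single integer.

Step 1: PC=0 exec 'ADD C, 7'. After: A=0 B=0 C=7 D=0 ZF=0 PC=1
Step 2: PC=1 exec 'MUL C, A'. After: A=0 B=0 C=0 D=0 ZF=1 PC=2
Step 3: PC=2 exec 'ADD D, D'. After: A=0 B=0 C=0 D=0 ZF=1 PC=3
Step 4: PC=3 exec 'MOV D, -2'. After: A=0 B=0 C=0 D=-2 ZF=1 PC=4
Step 5: PC=4 exec 'MOV A, 3'. After: A=3 B=0 C=0 D=-2 ZF=1 PC=5
First time PC=5: D=-2

-2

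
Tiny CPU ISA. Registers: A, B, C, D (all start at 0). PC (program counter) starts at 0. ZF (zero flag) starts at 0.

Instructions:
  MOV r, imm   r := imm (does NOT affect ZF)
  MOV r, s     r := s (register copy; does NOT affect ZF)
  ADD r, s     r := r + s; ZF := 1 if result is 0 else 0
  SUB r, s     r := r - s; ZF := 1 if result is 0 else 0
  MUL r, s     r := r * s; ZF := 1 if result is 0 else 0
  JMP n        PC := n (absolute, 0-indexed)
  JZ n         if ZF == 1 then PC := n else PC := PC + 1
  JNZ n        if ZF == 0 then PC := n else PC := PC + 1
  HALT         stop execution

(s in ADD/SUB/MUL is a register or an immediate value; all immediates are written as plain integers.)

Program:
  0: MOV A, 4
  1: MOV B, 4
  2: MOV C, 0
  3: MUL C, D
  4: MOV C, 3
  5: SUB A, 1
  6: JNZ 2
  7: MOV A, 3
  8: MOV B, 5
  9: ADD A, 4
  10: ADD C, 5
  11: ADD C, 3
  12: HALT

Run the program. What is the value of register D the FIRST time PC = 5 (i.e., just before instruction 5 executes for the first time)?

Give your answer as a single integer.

Step 1: PC=0 exec 'MOV A, 4'. After: A=4 B=0 C=0 D=0 ZF=0 PC=1
Step 2: PC=1 exec 'MOV B, 4'. After: A=4 B=4 C=0 D=0 ZF=0 PC=2
Step 3: PC=2 exec 'MOV C, 0'. After: A=4 B=4 C=0 D=0 ZF=0 PC=3
Step 4: PC=3 exec 'MUL C, D'. After: A=4 B=4 C=0 D=0 ZF=1 PC=4
Step 5: PC=4 exec 'MOV C, 3'. After: A=4 B=4 C=3 D=0 ZF=1 PC=5
First time PC=5: D=0

0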